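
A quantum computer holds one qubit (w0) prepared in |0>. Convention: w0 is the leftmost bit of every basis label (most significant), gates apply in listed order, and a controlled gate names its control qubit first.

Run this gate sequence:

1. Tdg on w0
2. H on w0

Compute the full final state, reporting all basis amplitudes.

The resulting statevector has amplitude sqrt(2)/2 on |0>, sqrt(2)/2 on |1>.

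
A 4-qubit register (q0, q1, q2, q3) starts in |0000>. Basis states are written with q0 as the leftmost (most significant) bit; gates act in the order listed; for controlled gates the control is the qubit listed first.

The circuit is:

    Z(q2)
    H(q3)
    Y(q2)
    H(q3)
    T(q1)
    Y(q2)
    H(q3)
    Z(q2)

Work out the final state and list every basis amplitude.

The resulting statevector has amplitude sqrt(2)/2 on |0000>, sqrt(2)/2 on |0001>, and 0 on every other basis state.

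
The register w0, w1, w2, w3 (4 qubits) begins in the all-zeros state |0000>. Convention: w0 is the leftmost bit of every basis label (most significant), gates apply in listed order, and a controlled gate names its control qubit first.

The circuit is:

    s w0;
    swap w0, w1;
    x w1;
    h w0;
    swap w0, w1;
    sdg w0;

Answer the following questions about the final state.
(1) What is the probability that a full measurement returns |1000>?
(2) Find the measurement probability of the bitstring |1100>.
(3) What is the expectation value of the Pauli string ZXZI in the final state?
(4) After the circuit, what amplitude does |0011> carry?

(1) A full measurement returns |1000> with probability 1/2.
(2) Outcome |1100> occurs with probability 1/2.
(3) The expectation value of ZXZI is -1.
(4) The final state's coefficient on |0011> equals 0.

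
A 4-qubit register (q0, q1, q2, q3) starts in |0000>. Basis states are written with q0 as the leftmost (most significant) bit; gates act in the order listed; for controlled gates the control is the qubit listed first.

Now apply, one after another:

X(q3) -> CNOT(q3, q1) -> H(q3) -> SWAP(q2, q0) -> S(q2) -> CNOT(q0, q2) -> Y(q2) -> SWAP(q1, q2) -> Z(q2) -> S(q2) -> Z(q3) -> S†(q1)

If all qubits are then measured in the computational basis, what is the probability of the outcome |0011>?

A full measurement returns |0011> with probability 0.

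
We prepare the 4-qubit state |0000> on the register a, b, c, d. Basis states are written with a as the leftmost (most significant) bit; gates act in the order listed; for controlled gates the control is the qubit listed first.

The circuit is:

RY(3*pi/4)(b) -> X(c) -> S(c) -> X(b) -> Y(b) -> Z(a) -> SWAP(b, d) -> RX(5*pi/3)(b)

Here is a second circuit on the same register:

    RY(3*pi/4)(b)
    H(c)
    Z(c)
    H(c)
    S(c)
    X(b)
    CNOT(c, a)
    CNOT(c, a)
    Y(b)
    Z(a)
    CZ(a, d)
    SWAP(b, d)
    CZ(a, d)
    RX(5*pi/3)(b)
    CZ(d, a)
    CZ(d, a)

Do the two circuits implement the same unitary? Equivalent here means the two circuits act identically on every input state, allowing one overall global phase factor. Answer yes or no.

No — the two circuits implement different unitaries, even allowing a global phase.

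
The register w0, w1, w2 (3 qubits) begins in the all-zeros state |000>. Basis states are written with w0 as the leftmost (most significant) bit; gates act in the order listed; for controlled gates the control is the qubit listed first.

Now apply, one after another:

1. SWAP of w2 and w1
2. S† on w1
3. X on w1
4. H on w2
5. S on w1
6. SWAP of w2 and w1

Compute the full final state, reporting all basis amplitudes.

The resulting statevector has amplitude sqrt(2)*I/2 on |001>, sqrt(2)*I/2 on |011>, and 0 on every other basis state.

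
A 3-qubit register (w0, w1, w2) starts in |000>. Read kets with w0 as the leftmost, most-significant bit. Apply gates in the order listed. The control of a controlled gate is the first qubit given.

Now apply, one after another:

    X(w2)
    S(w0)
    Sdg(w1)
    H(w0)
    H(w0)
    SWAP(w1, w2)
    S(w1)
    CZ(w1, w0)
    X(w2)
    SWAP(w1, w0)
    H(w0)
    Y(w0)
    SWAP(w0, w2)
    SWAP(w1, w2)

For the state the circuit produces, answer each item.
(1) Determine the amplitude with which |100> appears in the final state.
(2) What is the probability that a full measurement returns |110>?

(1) The final state's coefficient on |100> equals -sqrt(2)/2. Key observation: gates 4-5 undo each other exactly, leaving only the rest of the circuit to track.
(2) The probability of measuring |110> is 1/2.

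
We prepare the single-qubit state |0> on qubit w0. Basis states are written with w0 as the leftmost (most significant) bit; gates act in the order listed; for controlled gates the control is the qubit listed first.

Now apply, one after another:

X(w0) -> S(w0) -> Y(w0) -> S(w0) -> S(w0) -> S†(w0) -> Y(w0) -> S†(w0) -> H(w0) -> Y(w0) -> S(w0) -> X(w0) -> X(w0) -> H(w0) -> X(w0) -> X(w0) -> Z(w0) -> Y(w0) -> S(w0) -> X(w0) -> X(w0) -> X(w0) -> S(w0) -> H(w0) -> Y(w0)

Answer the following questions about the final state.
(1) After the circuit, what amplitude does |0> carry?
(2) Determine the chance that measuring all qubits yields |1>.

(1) The amplitude on |0> is -sqrt(2)*I/2.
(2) A full measurement returns |1> with probability 1/2.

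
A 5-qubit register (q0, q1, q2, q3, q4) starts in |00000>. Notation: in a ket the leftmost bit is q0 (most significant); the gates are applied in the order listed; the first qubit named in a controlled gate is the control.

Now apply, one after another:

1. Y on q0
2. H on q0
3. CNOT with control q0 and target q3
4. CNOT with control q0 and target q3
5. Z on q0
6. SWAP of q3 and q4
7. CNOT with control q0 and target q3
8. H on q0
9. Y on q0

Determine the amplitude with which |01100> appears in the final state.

The final state's coefficient on |01100> equals 0.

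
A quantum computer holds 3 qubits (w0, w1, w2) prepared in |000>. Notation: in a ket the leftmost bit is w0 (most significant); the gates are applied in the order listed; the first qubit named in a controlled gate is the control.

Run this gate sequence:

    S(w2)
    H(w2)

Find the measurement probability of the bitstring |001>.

Outcome |001> occurs with probability 1/2.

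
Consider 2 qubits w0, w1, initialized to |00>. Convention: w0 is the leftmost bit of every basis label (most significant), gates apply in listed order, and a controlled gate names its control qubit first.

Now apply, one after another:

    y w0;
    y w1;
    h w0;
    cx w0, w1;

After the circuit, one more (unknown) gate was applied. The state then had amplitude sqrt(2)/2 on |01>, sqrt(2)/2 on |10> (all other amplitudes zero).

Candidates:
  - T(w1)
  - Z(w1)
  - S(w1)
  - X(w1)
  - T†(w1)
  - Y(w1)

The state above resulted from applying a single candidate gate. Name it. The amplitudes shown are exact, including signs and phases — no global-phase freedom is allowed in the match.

The applied gate was Z(w1).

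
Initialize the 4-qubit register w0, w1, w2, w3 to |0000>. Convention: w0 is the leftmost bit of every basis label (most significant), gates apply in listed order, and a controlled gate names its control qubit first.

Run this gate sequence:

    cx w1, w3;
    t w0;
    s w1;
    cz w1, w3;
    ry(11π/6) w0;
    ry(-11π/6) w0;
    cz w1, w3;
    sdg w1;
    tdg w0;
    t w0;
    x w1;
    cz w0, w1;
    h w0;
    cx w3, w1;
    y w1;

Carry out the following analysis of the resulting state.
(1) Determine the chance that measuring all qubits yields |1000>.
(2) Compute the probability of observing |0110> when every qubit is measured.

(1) The probability of measuring |1000> is 1/2. Key observation: the block from step 2 through step 9 cancels to the identity and can be dropped.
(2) A full measurement returns |0110> with probability 0.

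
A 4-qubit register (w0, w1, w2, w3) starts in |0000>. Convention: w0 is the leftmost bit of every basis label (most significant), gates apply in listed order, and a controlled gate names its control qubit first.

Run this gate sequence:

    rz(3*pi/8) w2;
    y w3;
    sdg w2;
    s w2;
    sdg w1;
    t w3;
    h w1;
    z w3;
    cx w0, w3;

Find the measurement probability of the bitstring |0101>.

Outcome |0101> occurs with probability 1/2.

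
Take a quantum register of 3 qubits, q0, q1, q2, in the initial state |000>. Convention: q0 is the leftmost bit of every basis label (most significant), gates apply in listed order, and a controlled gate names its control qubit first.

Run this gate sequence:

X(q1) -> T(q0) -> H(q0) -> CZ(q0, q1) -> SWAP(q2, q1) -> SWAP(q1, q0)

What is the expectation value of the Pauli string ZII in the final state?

The expectation value of ZII is 1.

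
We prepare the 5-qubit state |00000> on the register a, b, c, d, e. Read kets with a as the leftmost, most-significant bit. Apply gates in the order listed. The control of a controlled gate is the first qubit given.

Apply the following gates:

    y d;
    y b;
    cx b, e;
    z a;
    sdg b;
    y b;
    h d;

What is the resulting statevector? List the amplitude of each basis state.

The resulting statevector has amplitude sqrt(2)/2 on |00001>, -sqrt(2)/2 on |00011>, and 0 on every other basis state.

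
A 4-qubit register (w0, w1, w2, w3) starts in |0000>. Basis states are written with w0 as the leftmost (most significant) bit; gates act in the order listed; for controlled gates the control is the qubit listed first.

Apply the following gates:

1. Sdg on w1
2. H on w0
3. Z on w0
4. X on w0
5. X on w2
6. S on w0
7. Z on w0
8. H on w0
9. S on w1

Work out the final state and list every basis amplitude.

The final amplitudes are -1/2 - I/2 on |0010>, -1/2 + I/2 on |1010>, and 0 on every other basis state.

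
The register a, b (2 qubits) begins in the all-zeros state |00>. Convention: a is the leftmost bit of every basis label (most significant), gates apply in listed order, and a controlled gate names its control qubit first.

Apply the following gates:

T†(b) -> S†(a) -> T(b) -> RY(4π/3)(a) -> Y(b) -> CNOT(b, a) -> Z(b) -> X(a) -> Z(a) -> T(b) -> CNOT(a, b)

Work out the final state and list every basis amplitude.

After the circuit, the state carries amplitude 0 on |00>, exp(3*I*pi/4)/2 on |01>, sqrt(3)*exp(3*I*pi/4)/2 on |10>, 0 on |11>.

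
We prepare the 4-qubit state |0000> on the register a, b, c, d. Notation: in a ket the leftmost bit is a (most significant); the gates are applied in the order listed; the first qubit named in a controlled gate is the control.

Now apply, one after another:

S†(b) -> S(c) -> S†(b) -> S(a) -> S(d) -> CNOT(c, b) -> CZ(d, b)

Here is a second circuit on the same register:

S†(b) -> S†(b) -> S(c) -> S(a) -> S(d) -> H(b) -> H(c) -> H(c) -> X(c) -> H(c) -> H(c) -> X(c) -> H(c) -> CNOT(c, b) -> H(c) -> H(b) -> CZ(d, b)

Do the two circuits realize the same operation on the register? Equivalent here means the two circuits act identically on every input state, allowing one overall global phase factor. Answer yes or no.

No: there is an input state on which the two circuits produce genuinely different outputs (not merely differing by a phase).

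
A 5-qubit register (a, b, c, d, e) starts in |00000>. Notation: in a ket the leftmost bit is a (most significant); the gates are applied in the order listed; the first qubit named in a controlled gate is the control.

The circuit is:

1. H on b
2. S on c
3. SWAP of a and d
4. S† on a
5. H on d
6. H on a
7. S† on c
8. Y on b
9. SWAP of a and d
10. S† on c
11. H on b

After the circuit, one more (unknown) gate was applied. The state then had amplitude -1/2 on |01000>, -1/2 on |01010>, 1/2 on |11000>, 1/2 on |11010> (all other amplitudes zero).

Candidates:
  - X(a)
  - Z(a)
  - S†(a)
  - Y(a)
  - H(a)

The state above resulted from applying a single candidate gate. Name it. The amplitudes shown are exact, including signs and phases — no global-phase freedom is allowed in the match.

It was Y(a) that produced the state shown.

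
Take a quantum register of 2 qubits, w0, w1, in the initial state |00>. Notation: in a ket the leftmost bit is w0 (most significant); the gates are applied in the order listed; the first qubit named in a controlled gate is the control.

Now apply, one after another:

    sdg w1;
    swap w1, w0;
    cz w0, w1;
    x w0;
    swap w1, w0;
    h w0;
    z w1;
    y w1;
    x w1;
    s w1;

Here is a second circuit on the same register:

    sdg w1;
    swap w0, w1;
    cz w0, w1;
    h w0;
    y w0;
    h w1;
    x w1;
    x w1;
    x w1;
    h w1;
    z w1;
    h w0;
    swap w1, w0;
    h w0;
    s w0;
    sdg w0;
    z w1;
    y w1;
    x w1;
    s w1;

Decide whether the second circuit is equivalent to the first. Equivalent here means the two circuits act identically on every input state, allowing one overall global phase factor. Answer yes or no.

No, they are not equivalent — no single phase factor reconciles the two unitaries.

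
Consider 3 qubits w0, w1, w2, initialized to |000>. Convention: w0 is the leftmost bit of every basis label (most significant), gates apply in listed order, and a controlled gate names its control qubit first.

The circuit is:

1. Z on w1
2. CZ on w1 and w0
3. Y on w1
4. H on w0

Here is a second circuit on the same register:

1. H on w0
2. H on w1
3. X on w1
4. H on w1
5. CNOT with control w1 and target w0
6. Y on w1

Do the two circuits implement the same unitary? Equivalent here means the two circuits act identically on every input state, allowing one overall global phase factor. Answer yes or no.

Yes, they are equivalent — the unitaries differ by at most a global phase.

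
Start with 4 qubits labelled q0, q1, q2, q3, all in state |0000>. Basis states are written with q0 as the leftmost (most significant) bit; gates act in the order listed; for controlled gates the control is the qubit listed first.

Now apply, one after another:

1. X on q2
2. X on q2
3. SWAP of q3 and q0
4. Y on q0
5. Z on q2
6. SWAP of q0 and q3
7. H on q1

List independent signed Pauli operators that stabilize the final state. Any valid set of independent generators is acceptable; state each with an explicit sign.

One valid set of independent stabilizer generators is +IXII, +ZIII, +IIZI, -IIIZ (any independent generating set of the same group is equally correct).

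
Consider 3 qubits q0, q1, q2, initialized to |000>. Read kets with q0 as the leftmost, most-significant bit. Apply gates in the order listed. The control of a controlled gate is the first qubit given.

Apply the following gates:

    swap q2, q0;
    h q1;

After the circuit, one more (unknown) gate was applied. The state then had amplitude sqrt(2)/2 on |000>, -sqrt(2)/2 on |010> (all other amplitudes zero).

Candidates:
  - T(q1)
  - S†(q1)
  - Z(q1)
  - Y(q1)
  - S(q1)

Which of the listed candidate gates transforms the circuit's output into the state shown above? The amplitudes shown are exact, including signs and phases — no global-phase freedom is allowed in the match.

The applied gate was Z(q1).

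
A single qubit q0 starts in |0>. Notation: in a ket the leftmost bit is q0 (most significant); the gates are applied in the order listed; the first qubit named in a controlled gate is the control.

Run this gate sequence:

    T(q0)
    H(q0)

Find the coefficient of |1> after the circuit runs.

The final state's coefficient on |1> equals sqrt(2)/2.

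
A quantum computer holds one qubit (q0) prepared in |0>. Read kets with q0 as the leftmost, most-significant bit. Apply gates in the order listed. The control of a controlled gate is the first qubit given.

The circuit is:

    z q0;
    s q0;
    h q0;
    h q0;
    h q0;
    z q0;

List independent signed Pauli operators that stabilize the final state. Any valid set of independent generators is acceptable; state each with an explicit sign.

The final state is stabilized by the group generated by -X; other independent generating sets are equally valid.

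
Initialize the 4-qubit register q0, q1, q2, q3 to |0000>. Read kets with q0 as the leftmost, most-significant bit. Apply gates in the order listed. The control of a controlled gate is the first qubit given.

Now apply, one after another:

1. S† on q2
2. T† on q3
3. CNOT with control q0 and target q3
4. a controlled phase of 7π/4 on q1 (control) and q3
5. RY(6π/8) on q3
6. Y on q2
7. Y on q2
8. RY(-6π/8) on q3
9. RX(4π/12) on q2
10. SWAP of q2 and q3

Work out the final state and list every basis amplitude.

After the circuit, the state carries amplitude sqrt(3)/2 on |0000>, -I/2 on |0001>, and 0 on every other basis state.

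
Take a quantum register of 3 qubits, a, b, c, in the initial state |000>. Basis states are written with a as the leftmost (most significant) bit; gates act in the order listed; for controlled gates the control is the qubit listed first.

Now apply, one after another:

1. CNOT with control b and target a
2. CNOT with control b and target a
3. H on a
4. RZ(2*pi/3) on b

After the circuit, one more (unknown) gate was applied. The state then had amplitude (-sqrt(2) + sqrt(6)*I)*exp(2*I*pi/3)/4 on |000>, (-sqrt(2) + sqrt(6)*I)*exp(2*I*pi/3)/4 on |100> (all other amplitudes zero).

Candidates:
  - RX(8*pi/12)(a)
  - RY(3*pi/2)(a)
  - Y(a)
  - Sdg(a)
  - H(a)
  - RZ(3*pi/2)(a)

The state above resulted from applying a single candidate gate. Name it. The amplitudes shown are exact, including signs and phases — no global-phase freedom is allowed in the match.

The unique candidate consistent with the amplitudes is RX(8*pi/12)(a). Key observation: the block from step 1 through step 2 cancels to the identity and can be dropped.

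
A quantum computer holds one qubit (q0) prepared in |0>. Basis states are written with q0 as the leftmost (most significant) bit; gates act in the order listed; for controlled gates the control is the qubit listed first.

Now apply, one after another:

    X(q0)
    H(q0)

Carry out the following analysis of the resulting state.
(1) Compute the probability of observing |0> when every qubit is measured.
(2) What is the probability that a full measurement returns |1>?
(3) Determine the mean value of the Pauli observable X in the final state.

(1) A full measurement returns |0> with probability 1/2.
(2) Outcome |1> occurs with probability 1/2.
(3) In the final state, X has expectation -1.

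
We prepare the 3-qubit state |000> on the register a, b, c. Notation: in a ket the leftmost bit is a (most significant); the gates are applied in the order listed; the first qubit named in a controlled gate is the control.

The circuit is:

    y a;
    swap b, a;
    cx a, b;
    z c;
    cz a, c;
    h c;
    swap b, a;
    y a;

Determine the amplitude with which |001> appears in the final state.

The amplitude on |001> is sqrt(2)/2.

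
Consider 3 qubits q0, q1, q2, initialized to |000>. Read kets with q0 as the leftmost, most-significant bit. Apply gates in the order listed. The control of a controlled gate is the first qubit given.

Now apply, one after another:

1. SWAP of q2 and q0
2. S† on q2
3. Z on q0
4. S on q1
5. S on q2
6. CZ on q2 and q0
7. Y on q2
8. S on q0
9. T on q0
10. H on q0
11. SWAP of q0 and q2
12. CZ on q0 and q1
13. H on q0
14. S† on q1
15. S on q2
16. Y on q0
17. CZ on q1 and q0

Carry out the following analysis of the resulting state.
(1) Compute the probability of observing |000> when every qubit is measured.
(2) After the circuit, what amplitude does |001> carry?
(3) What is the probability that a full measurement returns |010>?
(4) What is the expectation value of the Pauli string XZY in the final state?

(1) A full measurement returns |000> with probability 1/4.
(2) The final state's coefficient on |001> equals -I/2.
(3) A full measurement returns |010> with probability 0.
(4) In the final state, XZY has expectation 1.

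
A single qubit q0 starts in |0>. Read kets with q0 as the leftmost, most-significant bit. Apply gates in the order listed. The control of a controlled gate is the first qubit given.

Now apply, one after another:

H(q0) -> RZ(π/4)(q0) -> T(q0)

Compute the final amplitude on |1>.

The amplitude on |1> is sqrt(2)*exp(3*I*pi/8)/2.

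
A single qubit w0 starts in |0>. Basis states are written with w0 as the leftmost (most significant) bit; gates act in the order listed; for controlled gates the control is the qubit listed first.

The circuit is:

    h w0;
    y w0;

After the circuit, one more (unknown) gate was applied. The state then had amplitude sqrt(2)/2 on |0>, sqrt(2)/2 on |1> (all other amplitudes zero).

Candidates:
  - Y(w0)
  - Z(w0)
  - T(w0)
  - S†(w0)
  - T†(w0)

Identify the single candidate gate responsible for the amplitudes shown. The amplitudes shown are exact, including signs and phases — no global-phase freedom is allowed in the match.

The unique candidate consistent with the amplitudes is Y(w0).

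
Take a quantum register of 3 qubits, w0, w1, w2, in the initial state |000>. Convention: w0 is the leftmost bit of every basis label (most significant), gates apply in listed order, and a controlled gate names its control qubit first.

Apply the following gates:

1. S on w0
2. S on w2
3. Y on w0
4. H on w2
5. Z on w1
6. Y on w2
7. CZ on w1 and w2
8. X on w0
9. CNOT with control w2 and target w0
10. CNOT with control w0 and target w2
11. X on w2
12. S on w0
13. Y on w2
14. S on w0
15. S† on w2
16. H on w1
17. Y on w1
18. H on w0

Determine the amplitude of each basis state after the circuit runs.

The resulting statevector has amplitude -sqrt(2)/2 on |000>, sqrt(2)/2 on |010>, and 0 on every other basis state.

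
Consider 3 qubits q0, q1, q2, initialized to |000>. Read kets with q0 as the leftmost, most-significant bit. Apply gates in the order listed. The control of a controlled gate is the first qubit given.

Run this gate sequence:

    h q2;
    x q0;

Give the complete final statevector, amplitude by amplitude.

The resulting statevector has amplitude sqrt(2)/2 on |100>, sqrt(2)/2 on |101>, and 0 on every other basis state.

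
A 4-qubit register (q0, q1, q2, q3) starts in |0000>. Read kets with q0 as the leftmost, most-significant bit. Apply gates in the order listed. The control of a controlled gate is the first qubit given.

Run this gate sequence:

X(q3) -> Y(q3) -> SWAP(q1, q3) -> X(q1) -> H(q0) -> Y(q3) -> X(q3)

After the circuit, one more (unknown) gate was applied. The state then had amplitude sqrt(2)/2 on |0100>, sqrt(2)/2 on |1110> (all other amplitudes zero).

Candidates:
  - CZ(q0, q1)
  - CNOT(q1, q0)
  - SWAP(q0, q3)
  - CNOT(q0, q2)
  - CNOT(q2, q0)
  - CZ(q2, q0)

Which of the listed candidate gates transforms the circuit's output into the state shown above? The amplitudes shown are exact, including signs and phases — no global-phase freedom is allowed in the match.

The unique candidate consistent with the amplitudes is CNOT(q0, q2).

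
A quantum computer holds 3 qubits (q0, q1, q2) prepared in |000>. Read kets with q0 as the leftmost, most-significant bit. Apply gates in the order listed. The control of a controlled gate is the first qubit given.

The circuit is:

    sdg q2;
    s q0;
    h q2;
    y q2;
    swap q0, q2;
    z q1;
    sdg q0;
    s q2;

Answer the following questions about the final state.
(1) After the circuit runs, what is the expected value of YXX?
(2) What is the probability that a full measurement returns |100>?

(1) In the final state, YXX has expectation 0.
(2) Outcome |100> occurs with probability 1/2.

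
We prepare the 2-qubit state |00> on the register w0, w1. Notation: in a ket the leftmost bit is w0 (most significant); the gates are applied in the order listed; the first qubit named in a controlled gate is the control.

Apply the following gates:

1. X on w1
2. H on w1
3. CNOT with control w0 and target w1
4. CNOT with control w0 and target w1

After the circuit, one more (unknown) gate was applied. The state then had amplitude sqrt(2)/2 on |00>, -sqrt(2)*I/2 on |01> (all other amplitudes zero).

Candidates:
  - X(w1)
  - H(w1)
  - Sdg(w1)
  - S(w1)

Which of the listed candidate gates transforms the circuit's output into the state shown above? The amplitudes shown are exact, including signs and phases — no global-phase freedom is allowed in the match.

It was S(w1) that produced the state shown. Key observation: gates 3-4 undo each other exactly, leaving only the rest of the circuit to track.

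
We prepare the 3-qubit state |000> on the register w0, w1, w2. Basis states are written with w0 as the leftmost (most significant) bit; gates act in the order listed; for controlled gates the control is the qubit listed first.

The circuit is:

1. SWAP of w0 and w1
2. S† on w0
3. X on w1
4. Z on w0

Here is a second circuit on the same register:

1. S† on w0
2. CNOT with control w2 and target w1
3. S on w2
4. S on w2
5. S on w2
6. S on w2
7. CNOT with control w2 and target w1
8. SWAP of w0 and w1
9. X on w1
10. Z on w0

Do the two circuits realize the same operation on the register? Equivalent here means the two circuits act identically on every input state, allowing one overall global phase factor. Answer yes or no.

No: there is an input state on which the two circuits produce genuinely different outputs (not merely differing by a phase).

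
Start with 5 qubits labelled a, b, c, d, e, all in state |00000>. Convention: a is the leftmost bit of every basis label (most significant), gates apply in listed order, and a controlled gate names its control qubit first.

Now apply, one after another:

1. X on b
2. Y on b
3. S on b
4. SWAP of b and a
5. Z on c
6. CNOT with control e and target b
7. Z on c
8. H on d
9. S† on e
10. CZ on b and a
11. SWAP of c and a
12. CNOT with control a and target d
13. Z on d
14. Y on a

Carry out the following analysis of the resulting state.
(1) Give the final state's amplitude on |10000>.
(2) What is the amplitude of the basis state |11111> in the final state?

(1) The amplitude on |10000> is sqrt(2)/2.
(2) The amplitude on |11111> is 0.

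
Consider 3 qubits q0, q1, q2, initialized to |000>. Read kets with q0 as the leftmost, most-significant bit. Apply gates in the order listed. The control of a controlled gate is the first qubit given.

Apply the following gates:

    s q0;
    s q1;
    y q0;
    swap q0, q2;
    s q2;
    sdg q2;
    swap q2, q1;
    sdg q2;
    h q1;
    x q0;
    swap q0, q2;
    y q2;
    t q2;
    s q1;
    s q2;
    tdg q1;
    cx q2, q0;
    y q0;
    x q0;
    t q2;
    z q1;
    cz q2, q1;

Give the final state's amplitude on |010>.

|010> carries amplitude sqrt(2)*exp(3*I*pi/4)/2 in the final state. Key observation: steps 5-6 multiply out to the identity, so the circuit reduces to the remaining gates.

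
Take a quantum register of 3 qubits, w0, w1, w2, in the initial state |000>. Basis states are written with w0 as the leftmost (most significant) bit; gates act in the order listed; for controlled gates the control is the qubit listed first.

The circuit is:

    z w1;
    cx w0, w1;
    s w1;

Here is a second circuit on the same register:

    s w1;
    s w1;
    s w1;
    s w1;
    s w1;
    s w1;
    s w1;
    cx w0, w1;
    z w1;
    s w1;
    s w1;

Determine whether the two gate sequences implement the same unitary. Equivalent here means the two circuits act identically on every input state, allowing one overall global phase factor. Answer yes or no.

No — the two circuits implement different unitaries, even allowing a global phase.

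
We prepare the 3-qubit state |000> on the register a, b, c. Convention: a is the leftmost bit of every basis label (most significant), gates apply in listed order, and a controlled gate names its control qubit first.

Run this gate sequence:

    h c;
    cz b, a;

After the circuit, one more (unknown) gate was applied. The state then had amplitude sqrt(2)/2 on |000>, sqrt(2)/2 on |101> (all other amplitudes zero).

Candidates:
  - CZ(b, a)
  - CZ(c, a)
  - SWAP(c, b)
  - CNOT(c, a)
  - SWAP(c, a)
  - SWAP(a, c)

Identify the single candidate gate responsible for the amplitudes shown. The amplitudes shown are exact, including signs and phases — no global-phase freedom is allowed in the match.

It was CNOT(c, a) that produced the state shown.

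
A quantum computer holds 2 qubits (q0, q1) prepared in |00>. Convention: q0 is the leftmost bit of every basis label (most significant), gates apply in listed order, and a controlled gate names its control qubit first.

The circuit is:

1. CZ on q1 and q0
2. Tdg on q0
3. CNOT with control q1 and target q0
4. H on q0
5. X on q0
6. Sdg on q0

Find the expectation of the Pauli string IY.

In the final state, IY has expectation 0.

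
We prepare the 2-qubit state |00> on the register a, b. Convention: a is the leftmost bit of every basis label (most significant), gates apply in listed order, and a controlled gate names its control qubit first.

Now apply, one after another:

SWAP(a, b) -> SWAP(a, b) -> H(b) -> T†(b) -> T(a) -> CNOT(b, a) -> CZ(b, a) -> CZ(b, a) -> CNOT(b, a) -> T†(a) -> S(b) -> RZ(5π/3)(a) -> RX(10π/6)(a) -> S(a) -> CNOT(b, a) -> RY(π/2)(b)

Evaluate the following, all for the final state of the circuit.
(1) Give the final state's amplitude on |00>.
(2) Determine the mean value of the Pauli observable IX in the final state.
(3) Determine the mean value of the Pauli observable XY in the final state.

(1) The amplitude on |00> is (sqrt(3) + exp(I*pi/4))*exp(I*pi/6)/4.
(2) The observable IX averages to 0.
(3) In the final state, XY has expectation sqrt(2)/2.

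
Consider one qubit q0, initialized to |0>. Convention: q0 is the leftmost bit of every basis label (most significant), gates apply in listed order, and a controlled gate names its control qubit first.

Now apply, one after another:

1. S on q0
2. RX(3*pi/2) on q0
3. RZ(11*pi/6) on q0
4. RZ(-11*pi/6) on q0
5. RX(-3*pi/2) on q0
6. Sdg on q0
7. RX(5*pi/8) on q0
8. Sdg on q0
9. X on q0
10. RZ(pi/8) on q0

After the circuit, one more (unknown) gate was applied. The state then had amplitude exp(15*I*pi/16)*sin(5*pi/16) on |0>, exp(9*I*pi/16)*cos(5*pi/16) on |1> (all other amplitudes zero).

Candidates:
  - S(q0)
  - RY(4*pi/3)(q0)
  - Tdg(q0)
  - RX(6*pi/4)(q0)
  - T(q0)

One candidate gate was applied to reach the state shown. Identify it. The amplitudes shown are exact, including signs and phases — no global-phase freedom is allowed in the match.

The applied gate was S(q0). Key observation: gates 1-6 undo each other exactly, leaving only the rest of the circuit to track.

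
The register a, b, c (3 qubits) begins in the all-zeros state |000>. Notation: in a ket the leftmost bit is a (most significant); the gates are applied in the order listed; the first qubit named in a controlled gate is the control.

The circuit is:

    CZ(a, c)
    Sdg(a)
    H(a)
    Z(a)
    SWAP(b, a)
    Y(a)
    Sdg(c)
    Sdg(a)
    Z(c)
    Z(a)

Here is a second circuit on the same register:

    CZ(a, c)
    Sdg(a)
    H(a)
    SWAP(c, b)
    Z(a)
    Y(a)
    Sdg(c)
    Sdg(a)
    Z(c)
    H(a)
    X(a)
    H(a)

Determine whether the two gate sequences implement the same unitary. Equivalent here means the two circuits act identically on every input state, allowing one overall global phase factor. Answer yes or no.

No: there is an input state on which the two circuits produce genuinely different outputs (not merely differing by a phase).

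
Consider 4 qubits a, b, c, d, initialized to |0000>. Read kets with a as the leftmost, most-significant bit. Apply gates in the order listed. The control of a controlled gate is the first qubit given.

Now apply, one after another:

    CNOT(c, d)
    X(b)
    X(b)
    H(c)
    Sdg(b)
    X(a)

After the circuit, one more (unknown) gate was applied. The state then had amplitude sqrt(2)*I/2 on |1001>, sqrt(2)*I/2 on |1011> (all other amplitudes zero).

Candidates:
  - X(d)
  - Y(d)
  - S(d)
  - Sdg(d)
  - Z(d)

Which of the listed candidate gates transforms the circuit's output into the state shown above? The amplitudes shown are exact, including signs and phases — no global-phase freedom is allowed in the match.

The unique candidate consistent with the amplitudes is Y(d).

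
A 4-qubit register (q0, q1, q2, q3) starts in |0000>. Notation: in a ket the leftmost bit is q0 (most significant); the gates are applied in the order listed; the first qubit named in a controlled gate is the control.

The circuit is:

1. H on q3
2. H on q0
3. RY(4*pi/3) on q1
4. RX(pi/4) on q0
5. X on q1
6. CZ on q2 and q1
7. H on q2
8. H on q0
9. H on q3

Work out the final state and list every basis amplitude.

The final amplitudes are sqrt(6)*sqrt(sqrt(2) + 2)/8 - sqrt(6)*I*sqrt(2 - sqrt(2))/8 on |0000>, sqrt(6)*sqrt(sqrt(2) + 2)/8 - sqrt(6)*I*sqrt(2 - sqrt(2))/8 on |0010>, -sqrt(2)*sqrt(sqrt(2) + 2)/8 + sqrt(2)*I*sqrt(2 - sqrt(2))/8 on |0100>, -sqrt(2)*sqrt(sqrt(2) + 2)/8 + sqrt(2)*I*sqrt(2 - sqrt(2))/8 on |0110>, and 0 on every other basis state.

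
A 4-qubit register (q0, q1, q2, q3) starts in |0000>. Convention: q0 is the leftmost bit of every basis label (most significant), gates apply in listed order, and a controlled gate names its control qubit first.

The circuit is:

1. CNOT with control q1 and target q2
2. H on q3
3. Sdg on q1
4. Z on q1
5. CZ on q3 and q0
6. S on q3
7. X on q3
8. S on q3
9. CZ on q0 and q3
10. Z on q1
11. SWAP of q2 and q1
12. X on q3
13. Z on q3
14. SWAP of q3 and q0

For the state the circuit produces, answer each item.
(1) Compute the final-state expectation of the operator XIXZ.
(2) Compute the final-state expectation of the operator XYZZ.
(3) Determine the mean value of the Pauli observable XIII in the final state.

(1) The expectation value of XIXZ is 0.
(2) In the final state, XYZZ has expectation 0.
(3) The expectation value of XIII is -1.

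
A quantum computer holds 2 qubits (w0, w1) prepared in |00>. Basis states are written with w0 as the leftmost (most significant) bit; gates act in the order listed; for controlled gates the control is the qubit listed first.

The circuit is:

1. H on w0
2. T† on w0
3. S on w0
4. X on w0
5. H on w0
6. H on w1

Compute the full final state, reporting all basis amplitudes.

The final amplitudes are sqrt(2)*(1 + exp(I*pi/4))/4 on |00>, sqrt(2)*(1 + exp(I*pi/4))/4 on |01>, sqrt(2)*(-1 + exp(I*pi/4))/4 on |10>, sqrt(2)*(-1 + exp(I*pi/4))/4 on |11>.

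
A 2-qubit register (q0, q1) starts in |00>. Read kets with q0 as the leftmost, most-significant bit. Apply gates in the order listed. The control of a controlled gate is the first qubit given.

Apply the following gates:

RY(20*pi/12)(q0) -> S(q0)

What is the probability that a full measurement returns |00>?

A full measurement returns |00> with probability 3/4.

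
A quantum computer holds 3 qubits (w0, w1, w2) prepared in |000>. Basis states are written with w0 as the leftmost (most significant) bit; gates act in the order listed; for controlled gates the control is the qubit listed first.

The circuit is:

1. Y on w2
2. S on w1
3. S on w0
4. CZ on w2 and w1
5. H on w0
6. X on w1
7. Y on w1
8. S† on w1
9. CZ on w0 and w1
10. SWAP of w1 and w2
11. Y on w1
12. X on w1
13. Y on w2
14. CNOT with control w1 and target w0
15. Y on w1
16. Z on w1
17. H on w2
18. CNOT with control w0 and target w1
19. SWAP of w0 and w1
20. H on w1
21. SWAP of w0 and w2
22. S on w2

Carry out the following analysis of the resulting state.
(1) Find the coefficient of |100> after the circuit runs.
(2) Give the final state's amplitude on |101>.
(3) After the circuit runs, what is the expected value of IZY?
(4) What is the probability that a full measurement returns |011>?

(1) The final state's coefficient on |100> equals sqrt(2)*I/4.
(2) The amplitude on |101> is -sqrt(2)/4.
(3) In the final state, IZY has expectation 1.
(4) A full measurement returns |011> with probability 1/8.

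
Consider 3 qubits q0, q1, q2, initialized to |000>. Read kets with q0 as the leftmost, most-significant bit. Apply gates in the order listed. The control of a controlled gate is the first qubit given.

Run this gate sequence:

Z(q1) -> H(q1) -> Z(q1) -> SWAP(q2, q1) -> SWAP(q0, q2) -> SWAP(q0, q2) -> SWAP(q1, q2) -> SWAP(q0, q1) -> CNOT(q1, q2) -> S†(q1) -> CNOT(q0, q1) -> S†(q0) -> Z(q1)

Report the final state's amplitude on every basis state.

After the circuit, the state carries amplitude sqrt(2)/2 on |000>, -sqrt(2)*I/2 on |110>, and 0 on every other basis state.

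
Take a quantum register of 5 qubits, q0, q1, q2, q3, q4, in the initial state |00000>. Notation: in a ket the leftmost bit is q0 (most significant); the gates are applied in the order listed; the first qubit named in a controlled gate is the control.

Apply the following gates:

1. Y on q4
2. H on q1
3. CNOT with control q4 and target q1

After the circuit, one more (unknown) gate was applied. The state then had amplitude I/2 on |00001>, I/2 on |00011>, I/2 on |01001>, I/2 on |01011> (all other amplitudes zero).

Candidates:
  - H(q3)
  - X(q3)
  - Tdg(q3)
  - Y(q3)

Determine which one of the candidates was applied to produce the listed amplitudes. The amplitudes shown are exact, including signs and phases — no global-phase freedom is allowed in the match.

The unique candidate consistent with the amplitudes is H(q3).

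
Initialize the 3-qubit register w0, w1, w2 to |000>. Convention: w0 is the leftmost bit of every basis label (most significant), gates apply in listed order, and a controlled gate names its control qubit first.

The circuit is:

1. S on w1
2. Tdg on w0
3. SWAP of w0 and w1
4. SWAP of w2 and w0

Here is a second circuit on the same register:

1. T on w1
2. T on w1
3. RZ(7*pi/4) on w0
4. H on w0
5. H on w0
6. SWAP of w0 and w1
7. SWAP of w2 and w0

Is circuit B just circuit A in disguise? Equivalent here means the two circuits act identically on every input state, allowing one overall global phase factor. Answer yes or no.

Yes: on every input state the two circuits agree up to one overall phase factor.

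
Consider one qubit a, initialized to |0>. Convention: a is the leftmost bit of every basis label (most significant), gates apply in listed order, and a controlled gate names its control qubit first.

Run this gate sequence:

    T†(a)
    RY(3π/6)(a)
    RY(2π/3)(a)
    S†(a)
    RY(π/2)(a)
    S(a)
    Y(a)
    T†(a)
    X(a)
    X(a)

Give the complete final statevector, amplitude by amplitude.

After the circuit, the state carries amplitude (1 - I)*(1 - sqrt(3)*I)/4 on |0>, (1 + sqrt(3) - I + sqrt(3)*I)*exp(3*I*pi/4)/4 on |1>.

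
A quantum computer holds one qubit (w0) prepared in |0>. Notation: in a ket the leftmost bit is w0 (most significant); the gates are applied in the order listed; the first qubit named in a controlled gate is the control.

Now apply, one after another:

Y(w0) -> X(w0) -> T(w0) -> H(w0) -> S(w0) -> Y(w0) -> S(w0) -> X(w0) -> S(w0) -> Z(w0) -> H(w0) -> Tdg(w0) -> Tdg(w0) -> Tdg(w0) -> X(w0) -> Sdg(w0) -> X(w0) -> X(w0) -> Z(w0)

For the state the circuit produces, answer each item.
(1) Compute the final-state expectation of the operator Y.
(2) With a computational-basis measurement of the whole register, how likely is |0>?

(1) The expectation value of Y is -sqrt(2)/2.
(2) Outcome |0> occurs with probability 1/2.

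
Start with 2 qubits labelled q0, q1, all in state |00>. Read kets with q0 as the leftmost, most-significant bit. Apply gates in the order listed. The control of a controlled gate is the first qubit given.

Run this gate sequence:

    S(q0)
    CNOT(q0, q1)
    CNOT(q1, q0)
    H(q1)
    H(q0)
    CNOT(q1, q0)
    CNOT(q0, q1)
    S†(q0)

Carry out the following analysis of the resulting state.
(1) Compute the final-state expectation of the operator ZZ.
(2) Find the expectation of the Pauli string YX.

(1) In the final state, ZZ has expectation 0.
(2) In the final state, YX has expectation -1.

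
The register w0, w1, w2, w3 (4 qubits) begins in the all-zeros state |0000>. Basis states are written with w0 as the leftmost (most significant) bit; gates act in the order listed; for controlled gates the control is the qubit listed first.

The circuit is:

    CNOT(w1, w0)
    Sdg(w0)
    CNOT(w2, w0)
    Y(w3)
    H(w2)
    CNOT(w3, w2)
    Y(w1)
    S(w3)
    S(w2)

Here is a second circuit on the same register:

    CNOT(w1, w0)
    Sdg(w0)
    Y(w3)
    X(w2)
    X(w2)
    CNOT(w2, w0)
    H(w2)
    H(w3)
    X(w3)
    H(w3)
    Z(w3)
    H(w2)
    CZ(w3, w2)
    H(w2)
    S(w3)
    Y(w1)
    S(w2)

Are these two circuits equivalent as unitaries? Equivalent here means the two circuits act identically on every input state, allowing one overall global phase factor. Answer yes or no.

Yes, they are equivalent — the unitaries differ by at most a global phase.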